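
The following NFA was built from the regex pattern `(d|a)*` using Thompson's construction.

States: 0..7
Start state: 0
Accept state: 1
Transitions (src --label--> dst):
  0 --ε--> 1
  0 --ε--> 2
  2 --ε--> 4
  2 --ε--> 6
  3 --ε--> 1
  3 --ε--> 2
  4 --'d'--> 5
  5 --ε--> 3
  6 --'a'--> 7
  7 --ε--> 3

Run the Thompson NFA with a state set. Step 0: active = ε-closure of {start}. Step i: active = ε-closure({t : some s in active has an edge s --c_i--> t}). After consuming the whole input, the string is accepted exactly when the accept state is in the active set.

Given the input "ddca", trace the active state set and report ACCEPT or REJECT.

initial (ε-close {0}): {0,1,2,4,6}
'd' @ 1: {1,2,3,4,5,6}  [accepting]
'd' @ 2: {1,2,3,4,5,6}  [accepting]
'c' @ 3: {}  — state set empty
rest 'a' ignored (set empty)
final: {}; accept 1 not in set

Answer: REJECT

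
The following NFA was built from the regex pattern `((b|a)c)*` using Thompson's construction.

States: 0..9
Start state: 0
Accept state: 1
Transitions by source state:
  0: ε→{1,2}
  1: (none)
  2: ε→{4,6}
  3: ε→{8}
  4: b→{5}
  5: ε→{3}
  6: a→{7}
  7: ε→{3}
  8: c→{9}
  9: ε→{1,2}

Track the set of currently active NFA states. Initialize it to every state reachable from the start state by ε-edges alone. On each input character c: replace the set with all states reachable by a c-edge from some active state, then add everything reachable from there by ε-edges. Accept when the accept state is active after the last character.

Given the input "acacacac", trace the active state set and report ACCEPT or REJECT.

initial (ε-close {0}): {0,1,2,4,6}
'a' @ 1: {3,7,8}
'c' @ 2: {1,2,4,6,9}  (accept∈set)
'a' @ 3: {3,7,8}
'c' @ 4: {1,2,4,6,9}  (accept∈set)
'a' @ 5: {3,7,8}
'c' @ 6: {1,2,4,6,9}  (accept∈set)
'a' @ 7: {3,7,8}
'c' @ 8: {1,2,4,6,9}  (accept∈set)
end set {1,2,4,6,9} — state 1 in

Answer: ACCEPT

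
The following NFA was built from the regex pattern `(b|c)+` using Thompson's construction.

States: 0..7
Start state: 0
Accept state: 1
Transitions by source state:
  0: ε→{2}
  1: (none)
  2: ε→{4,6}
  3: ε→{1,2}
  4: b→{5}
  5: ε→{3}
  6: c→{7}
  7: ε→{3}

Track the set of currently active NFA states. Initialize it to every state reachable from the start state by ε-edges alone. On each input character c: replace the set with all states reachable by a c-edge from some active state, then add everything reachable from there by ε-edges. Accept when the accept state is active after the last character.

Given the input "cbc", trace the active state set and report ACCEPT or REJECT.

Answer: ACCEPT

Trace:
initial (ε-close {0}): {0,2,4,6}
'c' @ 1: {1,2,3,4,6,7}  [accepting]
'b' @ 2: {1,2,3,4,5,6}  [accepting]
'c' @ 3: {1,2,3,4,6,7}  [accepting]
after full input: {1,2,3,4,6,7}  (accept=1 in)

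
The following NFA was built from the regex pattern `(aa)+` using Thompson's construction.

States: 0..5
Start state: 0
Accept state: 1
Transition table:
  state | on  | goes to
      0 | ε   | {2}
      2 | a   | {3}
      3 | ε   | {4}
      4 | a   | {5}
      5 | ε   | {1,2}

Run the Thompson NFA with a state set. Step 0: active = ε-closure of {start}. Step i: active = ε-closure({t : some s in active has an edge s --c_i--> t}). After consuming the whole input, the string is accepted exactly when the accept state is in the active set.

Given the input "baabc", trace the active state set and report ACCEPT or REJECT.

Answer: REJECT

Steps:
start: ε-closure({0}) = {0,2}
'b' @ 1: {}  — state set empty
rest 'aabc' ignored (set empty)
end set {} — state 1 not in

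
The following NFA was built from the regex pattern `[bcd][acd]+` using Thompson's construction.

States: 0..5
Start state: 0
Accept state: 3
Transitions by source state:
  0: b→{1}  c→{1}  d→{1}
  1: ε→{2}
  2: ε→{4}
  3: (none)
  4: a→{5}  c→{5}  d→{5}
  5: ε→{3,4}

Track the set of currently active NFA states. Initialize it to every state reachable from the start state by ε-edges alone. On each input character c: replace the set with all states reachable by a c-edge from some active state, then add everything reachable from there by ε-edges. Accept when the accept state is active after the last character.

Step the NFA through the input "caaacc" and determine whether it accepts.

initial (ε-close {0}): {0}
'c' @ 1: {1,2,4}
'a' @ 2: {3,4,5}  [accepting]
'a' @ 3: {3,4,5}  [accepting]
'a' @ 4: {3,4,5}  [accepting]
'c' @ 5: {3,4,5}  [accepting]
'c' @ 6: {3,4,5}  [accepting]
end set {3,4,5} — state 3 in

Answer: ACCEPT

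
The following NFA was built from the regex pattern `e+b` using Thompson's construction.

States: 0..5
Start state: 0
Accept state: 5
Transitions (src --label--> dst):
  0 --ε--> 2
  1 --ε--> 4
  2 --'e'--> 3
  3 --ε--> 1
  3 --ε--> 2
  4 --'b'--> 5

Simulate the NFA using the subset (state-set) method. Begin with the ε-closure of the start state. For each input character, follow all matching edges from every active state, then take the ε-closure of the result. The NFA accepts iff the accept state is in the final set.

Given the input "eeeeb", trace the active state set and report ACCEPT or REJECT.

S₀ = ε-closure({0}) = {0,2}
'e' @ 1: {1,2,3,4}
'e' @ 2: {1,2,3,4}
'e' @ 3: {1,2,3,4}
'e' @ 4: {1,2,3,4}
'b' @ 5: {5}  ✓accept
end set {5} — state 5 in

Answer: ACCEPT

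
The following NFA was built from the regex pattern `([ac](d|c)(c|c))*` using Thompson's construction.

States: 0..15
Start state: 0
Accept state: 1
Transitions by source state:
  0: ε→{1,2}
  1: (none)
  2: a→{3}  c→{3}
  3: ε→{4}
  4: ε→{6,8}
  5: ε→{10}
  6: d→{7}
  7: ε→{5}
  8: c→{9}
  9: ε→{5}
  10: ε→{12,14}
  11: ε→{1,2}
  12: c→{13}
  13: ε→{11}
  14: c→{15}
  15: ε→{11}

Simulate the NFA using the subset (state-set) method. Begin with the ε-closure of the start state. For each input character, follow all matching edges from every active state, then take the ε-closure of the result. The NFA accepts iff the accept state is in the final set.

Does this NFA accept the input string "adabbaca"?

Answer: REJECT

Trace:
start: ε-closure({0}) = {0,1,2}
'a' @ 1: {3,4,6,8}
'd' @ 2: {5,7,10,12,14}
'a' @ 3: {}  — dead — no transitions
rest 'bbaca' ignored (set empty)
final: {}; accept 1 not in set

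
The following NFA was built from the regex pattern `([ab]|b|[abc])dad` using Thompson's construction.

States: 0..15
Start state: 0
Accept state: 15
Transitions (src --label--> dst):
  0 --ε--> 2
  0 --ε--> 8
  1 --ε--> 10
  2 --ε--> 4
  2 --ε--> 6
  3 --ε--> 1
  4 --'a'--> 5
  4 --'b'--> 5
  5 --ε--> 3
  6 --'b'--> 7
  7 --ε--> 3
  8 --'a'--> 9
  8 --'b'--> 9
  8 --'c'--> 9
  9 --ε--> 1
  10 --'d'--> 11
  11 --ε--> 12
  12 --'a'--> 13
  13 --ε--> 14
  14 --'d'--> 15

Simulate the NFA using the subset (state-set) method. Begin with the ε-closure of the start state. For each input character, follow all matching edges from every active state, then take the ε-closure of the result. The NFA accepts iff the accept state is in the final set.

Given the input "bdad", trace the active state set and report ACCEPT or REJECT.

Answer: ACCEPT

Steps:
S₀ = ε-closure({0}) = {0,2,4,6,8}
'b' @ 1: {1,3,5,7,9,10}
'd' @ 2: {11,12}
'a' @ 3: {13,14}
'd' @ 4: {15}  [accepting]
end set {15} — state 15 in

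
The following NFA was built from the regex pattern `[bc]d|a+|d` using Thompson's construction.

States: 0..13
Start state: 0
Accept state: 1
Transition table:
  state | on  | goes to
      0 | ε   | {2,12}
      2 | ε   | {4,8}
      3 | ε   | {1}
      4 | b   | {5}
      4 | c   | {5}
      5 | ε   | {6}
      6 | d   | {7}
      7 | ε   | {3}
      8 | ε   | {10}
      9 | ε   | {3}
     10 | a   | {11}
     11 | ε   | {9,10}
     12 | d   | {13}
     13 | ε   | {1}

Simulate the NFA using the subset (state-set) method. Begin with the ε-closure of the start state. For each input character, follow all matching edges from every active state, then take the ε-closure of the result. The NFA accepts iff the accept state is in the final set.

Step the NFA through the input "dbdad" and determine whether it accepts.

Answer: REJECT

Derivation:
start: ε-closure({0}) = {0,2,4,8,10,12}
'd' @ 1: {1,13}  [accepting]
'b' @ 2: {}  — state set empty
rest 'dad' ignored (set empty)
after full input: {}  (accept=1 not in)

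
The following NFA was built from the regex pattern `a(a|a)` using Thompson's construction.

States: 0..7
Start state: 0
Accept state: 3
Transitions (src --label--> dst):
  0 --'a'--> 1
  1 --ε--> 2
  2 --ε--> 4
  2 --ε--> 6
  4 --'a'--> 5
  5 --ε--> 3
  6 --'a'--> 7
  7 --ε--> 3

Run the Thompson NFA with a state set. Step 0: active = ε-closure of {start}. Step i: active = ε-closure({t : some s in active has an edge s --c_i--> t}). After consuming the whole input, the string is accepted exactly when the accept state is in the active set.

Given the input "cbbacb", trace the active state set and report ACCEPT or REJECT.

Answer: REJECT

Derivation:
S₀ = ε-closure({0}) = {0}
'c' @ 1: {}  — state set empty
rest 'bbacb' ignored (set empty)
after full input: {}  (accept=3 not in)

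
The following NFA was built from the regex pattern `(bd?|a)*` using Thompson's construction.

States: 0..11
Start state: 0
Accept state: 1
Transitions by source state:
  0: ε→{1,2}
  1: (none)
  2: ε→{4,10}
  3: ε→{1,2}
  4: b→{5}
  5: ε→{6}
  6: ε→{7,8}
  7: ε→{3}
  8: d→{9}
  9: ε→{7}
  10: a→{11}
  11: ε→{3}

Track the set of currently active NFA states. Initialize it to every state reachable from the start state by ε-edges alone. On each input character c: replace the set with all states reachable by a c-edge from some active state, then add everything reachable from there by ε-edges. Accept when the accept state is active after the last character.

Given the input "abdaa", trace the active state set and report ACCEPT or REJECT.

Answer: ACCEPT

Derivation:
initial (ε-close {0}): {0,1,2,4,10}
'a' @ 1: {1,2,3,4,10,11}  (accept∈set)
'b' @ 2: {1,2,3,4,5,6,7,8,10}  (accept∈set)
'd' @ 3: {1,2,3,4,7,9,10}  (accept∈set)
'a' @ 4: {1,2,3,4,10,11}  (accept∈set)
'a' @ 5: {1,2,3,4,10,11}  (accept∈set)
end set {1,2,3,4,10,11} — state 1 in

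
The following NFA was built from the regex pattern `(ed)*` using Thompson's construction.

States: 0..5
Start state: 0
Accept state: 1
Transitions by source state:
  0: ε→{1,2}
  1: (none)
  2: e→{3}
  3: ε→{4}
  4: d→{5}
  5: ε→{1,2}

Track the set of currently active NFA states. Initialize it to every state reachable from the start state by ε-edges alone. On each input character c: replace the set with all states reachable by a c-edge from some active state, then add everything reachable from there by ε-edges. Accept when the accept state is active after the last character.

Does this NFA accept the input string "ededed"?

Answer: ACCEPT

Steps:
start: ε-closure({0}) = {0,1,2}
'e' @ 1: {3,4}
'd' @ 2: {1,2,5}  (accept∈set)
'e' @ 3: {3,4}
'd' @ 4: {1,2,5}  (accept∈set)
'e' @ 5: {3,4}
'd' @ 6: {1,2,5}  (accept∈set)
after full input: {1,2,5}  (accept=1 in)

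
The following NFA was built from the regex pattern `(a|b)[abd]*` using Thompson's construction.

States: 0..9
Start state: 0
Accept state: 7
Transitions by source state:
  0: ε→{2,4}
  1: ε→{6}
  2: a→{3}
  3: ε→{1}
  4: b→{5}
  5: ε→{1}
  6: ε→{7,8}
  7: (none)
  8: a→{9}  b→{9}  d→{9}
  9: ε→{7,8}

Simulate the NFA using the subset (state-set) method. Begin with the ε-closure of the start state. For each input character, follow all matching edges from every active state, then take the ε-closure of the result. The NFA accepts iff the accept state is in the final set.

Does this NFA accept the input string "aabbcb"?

Answer: REJECT

Trace:
S₀ = ε-closure({0}) = {0,2,4}
'a' @ 1: {1,3,6,7,8}  (accept∈set)
'a' @ 2: {7,8,9}  (accept∈set)
'b' @ 3: {7,8,9}  (accept∈set)
'b' @ 4: {7,8,9}  (accept∈set)
'c' @ 5: {}  — dead — no transitions
rest 'b' ignored (set empty)
after full input: {}  (accept=7 not in)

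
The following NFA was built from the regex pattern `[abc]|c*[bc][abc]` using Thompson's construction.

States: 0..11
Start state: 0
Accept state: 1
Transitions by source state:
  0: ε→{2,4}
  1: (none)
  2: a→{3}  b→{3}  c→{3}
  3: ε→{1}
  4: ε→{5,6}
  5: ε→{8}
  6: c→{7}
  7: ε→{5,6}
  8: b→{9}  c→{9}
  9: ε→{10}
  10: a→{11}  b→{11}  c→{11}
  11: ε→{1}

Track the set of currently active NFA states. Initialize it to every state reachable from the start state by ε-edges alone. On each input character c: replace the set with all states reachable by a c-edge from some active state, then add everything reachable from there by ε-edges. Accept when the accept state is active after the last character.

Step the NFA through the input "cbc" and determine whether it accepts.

start: ε-closure({0}) = {0,2,4,5,6,8}
'c' @ 1: {1,3,5,6,7,8,9,10}  [accepting]
'b' @ 2: {1,9,10,11}  [accepting]
'c' @ 3: {1,11}  [accepting]
end set {1,11} — state 1 in

Answer: ACCEPT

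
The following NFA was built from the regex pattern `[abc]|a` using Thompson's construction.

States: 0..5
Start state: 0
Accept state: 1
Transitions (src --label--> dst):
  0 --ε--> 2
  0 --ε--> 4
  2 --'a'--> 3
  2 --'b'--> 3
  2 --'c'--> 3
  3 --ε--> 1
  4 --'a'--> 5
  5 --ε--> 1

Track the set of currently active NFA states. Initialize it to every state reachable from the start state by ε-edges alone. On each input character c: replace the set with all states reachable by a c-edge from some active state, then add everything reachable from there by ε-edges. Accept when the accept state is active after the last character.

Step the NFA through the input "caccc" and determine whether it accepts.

Answer: REJECT

Trace:
S₀ = ε-closure({0}) = {0,2,4}
'c' @ 1: {1,3}  [accepting]
'a' @ 2: {}  — no active states
rest 'ccc' ignored (set empty)
final: {}; accept 1 not in set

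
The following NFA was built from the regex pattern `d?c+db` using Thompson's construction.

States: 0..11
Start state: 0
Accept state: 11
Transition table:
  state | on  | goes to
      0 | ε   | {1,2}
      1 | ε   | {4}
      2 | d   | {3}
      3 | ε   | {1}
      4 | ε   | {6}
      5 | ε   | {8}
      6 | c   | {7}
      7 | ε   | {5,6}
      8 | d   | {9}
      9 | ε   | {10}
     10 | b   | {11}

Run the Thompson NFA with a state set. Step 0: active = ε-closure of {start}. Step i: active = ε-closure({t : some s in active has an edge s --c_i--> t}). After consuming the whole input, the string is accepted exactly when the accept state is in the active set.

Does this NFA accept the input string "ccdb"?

initial (ε-close {0}): {0,1,2,4,6}
'c' @ 1: {5,6,7,8}
'c' @ 2: {5,6,7,8}
'd' @ 3: {9,10}
'b' @ 4: {11}  [accepting]
end set {11} — state 11 in

Answer: ACCEPT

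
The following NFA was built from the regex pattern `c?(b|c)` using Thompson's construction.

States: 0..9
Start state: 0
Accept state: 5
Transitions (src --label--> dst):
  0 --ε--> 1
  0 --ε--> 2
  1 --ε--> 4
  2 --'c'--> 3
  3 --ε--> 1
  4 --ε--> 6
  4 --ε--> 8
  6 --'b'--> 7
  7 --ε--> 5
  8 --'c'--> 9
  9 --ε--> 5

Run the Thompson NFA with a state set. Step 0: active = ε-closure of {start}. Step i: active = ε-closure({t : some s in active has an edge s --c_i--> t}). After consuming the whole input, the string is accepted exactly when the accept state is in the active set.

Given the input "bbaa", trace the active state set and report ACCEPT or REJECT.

Answer: REJECT

Trace:
start: ε-closure({0}) = {0,1,2,4,6,8}
'b' @ 1: {5,7}  (accept∈set)
'b' @ 2: {}  — no active states
rest 'aa' ignored (set empty)
final: {}; accept 5 not in set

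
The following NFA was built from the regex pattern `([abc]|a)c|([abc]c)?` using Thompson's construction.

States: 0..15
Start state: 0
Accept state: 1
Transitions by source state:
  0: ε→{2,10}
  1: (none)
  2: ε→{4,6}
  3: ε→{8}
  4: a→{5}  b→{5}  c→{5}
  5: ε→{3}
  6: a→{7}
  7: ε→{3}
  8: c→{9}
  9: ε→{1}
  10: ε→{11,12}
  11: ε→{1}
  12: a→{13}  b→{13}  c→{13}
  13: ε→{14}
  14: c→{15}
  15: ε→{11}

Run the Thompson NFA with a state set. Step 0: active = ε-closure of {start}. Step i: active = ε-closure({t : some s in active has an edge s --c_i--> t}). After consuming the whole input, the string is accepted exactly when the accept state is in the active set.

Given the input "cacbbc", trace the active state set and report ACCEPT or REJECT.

start: ε-closure({0}) = {0,1,2,4,6,10,11,12}
'c' @ 1: {3,5,8,13,14}
'a' @ 2: {}  — state set empty
rest 'cbbc' ignored (set empty)
end set {} — state 1 not in

Answer: REJECT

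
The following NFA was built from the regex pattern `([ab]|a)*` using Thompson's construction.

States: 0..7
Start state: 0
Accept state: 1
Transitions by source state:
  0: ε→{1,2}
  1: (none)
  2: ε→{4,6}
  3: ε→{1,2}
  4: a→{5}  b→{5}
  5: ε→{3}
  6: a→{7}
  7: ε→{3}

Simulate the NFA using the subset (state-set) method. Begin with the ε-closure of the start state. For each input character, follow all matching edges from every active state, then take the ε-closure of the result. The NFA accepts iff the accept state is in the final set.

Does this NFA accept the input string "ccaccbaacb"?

Answer: REJECT

Trace:
initial (ε-close {0}): {0,1,2,4,6}
'c' @ 1: {}  — state set empty
rest 'caccbaacb' ignored (set empty)
after full input: {}  (accept=1 not in)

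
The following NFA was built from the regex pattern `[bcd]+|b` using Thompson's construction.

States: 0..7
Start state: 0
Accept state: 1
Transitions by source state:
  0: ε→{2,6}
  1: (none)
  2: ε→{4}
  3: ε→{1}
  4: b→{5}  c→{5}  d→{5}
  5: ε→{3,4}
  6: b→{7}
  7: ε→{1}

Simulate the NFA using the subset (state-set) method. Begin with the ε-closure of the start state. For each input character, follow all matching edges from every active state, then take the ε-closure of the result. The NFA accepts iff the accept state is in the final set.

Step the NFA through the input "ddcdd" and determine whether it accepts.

initial (ε-close {0}): {0,2,4,6}
'd' @ 1: {1,3,4,5}  [accepting]
'd' @ 2: {1,3,4,5}  [accepting]
'c' @ 3: {1,3,4,5}  [accepting]
'd' @ 4: {1,3,4,5}  [accepting]
'd' @ 5: {1,3,4,5}  [accepting]
after full input: {1,3,4,5}  (accept=1 in)

Answer: ACCEPT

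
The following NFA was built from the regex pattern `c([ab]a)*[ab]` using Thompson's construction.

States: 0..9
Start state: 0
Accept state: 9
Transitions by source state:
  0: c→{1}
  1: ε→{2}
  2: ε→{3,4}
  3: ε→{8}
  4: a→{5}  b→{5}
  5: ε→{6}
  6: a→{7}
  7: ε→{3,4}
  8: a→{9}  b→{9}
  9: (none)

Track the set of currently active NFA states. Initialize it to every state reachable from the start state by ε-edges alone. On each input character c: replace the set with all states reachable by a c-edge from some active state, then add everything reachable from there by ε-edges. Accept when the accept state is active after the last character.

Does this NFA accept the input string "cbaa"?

S₀ = ε-closure({0}) = {0}
'c' @ 1: {1,2,3,4,8}
'b' @ 2: {5,6,9}  ✓accept
'a' @ 3: {3,4,7,8}
'a' @ 4: {5,6,9}  ✓accept
after full input: {5,6,9}  (accept=9 in)

Answer: ACCEPT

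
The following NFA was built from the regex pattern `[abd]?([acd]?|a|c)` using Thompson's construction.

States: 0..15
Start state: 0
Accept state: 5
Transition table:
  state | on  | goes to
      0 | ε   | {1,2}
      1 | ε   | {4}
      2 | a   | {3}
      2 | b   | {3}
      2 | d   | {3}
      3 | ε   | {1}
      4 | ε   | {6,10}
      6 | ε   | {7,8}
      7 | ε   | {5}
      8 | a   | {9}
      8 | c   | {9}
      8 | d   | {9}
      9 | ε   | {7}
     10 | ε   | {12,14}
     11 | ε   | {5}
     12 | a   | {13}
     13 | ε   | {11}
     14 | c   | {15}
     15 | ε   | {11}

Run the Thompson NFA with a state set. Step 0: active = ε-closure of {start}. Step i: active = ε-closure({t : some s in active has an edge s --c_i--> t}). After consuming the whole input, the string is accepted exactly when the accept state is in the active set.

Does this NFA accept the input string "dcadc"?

Answer: REJECT

Trace:
S₀ = ε-closure({0}) = {0,1,2,4,5,6,7,8,10,12,14}
'd' @ 1: {1,3,4,5,6,7,8,9,10,12,14}  [accepting]
'c' @ 2: {5,7,9,11,15}  [accepting]
'a' @ 3: {}  — dead — no transitions
rest 'dc' ignored (set empty)
final: {}; accept 5 not in set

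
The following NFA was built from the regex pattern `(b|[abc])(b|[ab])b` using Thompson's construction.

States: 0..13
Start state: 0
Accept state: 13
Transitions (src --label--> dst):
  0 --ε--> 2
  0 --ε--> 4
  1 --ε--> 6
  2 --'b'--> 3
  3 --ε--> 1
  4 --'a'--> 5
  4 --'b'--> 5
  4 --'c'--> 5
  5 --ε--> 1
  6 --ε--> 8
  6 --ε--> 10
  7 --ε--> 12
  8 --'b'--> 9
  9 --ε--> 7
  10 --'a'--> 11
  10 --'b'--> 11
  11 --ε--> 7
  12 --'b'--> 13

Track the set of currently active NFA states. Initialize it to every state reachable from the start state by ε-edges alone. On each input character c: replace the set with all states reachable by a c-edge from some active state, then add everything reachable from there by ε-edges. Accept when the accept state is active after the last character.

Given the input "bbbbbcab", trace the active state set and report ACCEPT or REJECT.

Answer: REJECT

Steps:
S₀ = ε-closure({0}) = {0,2,4}
'b' @ 1: {1,3,5,6,8,10}
'b' @ 2: {7,9,11,12}
'b' @ 3: {13}  (accept∈set)
'b' @ 4: {}  — dead — no transitions
rest 'bcab' ignored (set empty)
after full input: {}  (accept=13 not in)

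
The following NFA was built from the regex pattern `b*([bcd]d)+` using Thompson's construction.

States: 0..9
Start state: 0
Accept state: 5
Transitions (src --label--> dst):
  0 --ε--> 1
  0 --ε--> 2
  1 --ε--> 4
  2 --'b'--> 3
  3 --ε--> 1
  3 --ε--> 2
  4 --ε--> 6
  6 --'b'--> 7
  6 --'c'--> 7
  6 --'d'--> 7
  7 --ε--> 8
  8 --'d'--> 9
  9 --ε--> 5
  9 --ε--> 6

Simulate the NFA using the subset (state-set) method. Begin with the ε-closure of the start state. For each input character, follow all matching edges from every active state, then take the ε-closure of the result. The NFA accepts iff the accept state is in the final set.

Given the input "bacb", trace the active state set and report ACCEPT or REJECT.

Answer: REJECT

Trace:
initial (ε-close {0}): {0,1,2,4,6}
'b' @ 1: {1,2,3,4,6,7,8}
'a' @ 2: {}  — dead — no transitions
rest 'cb' ignored (set empty)
after full input: {}  (accept=5 not in)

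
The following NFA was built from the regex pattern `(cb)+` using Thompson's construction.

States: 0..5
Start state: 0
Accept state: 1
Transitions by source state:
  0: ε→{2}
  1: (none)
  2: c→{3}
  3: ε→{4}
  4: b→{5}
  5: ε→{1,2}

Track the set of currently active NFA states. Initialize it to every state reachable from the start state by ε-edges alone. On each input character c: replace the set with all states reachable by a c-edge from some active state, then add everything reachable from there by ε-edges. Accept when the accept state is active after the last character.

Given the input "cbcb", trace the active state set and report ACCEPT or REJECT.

Answer: ACCEPT

Trace:
S₀ = ε-closure({0}) = {0,2}
'c' @ 1: {3,4}
'b' @ 2: {1,2,5}  [accepting]
'c' @ 3: {3,4}
'b' @ 4: {1,2,5}  [accepting]
after full input: {1,2,5}  (accept=1 in)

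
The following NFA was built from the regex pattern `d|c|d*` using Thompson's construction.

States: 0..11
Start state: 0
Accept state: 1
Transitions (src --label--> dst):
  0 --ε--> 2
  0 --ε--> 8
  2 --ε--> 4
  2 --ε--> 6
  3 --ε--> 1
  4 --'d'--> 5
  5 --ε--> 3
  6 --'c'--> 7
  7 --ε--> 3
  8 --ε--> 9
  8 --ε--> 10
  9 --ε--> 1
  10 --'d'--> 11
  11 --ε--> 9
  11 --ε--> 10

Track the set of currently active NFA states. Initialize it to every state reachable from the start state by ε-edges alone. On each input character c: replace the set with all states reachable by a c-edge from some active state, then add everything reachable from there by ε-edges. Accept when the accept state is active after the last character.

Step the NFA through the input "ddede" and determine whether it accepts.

initial (ε-close {0}): {0,1,2,4,6,8,9,10}
'd' @ 1: {1,3,5,9,10,11}  ✓accept
'd' @ 2: {1,9,10,11}  ✓accept
'e' @ 3: {}  — dead — no transitions
rest 'de' ignored (set empty)
end set {} — state 1 not in

Answer: REJECT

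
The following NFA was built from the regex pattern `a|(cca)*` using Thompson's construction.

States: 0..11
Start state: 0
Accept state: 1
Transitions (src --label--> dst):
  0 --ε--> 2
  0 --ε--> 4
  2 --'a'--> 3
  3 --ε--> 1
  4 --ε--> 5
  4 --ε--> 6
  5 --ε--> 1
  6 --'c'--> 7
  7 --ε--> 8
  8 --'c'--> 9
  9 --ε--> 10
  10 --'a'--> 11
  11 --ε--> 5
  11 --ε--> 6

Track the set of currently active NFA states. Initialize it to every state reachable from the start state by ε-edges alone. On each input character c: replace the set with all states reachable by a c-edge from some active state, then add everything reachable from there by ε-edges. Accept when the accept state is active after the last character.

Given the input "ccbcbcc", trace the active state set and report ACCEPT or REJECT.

Answer: REJECT

Steps:
start: ε-closure({0}) = {0,1,2,4,5,6}
'c' @ 1: {7,8}
'c' @ 2: {9,10}
'b' @ 3: {}  — state set empty
rest 'cbcc' ignored (set empty)
end set {} — state 1 not in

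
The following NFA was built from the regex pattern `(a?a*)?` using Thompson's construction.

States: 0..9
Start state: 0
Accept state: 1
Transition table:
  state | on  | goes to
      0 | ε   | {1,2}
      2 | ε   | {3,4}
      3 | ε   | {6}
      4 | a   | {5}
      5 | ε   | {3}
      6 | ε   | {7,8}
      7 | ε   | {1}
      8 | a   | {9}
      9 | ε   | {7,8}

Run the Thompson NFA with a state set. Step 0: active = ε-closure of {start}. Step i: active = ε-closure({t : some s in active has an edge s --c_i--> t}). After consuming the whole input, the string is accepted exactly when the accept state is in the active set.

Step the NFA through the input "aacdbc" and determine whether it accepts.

start: ε-closure({0}) = {0,1,2,3,4,6,7,8}
'a' @ 1: {1,3,5,6,7,8,9}  (accept∈set)
'a' @ 2: {1,7,8,9}  (accept∈set)
'c' @ 3: {}  — dead — no transitions
rest 'dbc' ignored (set empty)
after full input: {}  (accept=1 not in)

Answer: REJECT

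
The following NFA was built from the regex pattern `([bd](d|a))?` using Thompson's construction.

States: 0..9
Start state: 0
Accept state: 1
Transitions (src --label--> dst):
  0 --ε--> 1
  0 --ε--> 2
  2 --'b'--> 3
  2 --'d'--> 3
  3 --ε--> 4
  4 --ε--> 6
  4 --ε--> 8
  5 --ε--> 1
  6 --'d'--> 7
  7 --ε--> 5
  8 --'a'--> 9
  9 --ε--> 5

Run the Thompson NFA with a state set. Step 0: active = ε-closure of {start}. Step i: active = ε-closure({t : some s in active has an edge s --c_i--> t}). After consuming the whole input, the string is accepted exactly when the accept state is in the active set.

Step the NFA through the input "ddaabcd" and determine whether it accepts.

initial (ε-close {0}): {0,1,2}
'd' @ 1: {3,4,6,8}
'd' @ 2: {1,5,7}  ✓accept
'a' @ 3: {}  — no active states
rest 'abcd' ignored (set empty)
final: {}; accept 1 not in set

Answer: REJECT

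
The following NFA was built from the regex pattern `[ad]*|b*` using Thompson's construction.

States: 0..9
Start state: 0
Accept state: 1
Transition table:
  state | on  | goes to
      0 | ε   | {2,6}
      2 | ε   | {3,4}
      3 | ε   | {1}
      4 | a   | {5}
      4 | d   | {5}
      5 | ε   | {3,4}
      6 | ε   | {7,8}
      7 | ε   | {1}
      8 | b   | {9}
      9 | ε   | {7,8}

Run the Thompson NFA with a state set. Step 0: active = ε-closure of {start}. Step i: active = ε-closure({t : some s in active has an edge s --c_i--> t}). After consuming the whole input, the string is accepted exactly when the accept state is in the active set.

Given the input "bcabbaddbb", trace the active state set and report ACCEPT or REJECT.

start: ε-closure({0}) = {0,1,2,3,4,6,7,8}
'b' @ 1: {1,7,8,9}  (accept∈set)
'c' @ 2: {}  — dead — no transitions
rest 'abbaddbb' ignored (set empty)
final: {}; accept 1 not in set

Answer: REJECT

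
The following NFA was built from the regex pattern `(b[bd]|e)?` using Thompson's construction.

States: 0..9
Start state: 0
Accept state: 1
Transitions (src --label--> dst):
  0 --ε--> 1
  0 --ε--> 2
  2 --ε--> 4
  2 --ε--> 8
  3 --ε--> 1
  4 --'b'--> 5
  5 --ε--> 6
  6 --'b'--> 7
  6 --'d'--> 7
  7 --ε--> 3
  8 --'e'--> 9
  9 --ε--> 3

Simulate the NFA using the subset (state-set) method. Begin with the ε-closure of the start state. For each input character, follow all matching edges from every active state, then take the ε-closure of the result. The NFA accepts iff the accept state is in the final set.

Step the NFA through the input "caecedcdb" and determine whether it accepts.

Answer: REJECT

Trace:
initial (ε-close {0}): {0,1,2,4,8}
'c' @ 1: {}  — no active states
rest 'aecedcdb' ignored (set empty)
after full input: {}  (accept=1 not in)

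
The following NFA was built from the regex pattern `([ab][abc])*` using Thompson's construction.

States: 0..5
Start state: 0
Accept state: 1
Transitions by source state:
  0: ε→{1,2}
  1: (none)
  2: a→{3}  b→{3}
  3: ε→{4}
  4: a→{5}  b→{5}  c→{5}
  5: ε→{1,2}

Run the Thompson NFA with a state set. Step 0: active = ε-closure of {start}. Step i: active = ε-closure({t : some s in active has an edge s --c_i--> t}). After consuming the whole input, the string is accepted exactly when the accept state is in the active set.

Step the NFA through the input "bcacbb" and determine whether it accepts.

start: ε-closure({0}) = {0,1,2}
'b' @ 1: {3,4}
'c' @ 2: {1,2,5}  ✓accept
'a' @ 3: {3,4}
'c' @ 4: {1,2,5}  ✓accept
'b' @ 5: {3,4}
'b' @ 6: {1,2,5}  ✓accept
after full input: {1,2,5}  (accept=1 in)

Answer: ACCEPT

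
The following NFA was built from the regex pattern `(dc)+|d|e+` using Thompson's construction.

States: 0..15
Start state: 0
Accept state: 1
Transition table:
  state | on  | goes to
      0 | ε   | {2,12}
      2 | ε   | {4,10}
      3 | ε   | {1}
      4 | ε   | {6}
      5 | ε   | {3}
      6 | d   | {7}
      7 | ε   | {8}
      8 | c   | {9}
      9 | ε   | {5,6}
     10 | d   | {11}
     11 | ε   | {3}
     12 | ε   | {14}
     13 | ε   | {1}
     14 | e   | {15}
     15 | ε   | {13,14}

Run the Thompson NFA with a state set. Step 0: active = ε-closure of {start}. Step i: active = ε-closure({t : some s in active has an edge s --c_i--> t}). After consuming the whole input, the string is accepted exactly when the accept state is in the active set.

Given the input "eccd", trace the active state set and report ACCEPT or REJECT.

initial (ε-close {0}): {0,2,4,6,10,12,14}
'e' @ 1: {1,13,14,15}  [accepting]
'c' @ 2: {}  — dead — no transitions
rest 'cd' ignored (set empty)
end set {} — state 1 not in

Answer: REJECT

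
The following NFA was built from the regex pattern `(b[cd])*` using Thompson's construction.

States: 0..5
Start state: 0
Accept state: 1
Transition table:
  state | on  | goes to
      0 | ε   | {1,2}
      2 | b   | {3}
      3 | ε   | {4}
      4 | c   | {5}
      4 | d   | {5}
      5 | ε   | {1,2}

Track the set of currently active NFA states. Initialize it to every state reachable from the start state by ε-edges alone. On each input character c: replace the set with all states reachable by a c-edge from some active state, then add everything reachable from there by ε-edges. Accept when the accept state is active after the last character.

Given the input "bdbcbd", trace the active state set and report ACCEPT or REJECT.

Answer: ACCEPT

Derivation:
start: ε-closure({0}) = {0,1,2}
'b' @ 1: {3,4}
'd' @ 2: {1,2,5}  [accepting]
'b' @ 3: {3,4}
'c' @ 4: {1,2,5}  [accepting]
'b' @ 5: {3,4}
'd' @ 6: {1,2,5}  [accepting]
after full input: {1,2,5}  (accept=1 in)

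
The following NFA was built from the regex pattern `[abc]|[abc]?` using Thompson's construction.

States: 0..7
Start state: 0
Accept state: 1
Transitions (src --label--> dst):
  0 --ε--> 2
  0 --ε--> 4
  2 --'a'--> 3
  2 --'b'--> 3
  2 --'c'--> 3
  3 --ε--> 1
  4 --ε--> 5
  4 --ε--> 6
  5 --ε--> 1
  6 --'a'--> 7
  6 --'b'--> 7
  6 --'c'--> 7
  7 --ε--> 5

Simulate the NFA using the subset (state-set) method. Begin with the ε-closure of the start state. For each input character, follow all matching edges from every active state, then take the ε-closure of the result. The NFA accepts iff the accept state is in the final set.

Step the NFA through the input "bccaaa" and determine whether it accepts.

S₀ = ε-closure({0}) = {0,1,2,4,5,6}
'b' @ 1: {1,3,5,7}  ✓accept
'c' @ 2: {}  — no active states
rest 'caaa' ignored (set empty)
end set {} — state 1 not in

Answer: REJECT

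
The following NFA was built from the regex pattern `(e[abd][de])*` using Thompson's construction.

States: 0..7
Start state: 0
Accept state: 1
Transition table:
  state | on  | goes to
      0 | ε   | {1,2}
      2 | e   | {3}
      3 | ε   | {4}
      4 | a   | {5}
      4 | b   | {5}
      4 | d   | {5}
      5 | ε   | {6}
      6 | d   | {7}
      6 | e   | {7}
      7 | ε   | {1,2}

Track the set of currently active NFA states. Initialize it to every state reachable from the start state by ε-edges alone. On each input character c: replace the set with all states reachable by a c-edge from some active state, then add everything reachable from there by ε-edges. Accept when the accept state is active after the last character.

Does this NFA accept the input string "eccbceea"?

initial (ε-close {0}): {0,1,2}
'e' @ 1: {3,4}
'c' @ 2: {}  — state set empty
rest 'cbceea' ignored (set empty)
end set {} — state 1 not in

Answer: REJECT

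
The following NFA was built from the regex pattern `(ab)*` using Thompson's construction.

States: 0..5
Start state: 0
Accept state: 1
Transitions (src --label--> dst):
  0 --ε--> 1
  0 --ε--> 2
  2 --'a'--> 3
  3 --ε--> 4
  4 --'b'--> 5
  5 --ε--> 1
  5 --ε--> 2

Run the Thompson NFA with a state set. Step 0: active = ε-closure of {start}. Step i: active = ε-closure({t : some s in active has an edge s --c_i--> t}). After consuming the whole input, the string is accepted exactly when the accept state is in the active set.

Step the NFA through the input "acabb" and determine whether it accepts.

Answer: REJECT

Derivation:
initial (ε-close {0}): {0,1,2}
'a' @ 1: {3,4}
'c' @ 2: {}  — dead — no transitions
rest 'abb' ignored (set empty)
after full input: {}  (accept=1 not in)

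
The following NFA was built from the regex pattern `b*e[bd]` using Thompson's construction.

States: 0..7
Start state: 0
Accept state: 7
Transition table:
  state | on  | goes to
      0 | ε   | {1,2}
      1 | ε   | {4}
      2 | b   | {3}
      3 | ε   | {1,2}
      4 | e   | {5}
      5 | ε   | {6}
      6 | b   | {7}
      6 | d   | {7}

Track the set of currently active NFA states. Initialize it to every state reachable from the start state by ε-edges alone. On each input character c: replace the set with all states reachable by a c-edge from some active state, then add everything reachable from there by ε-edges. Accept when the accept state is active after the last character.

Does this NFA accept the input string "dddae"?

Answer: REJECT

Trace:
S₀ = ε-closure({0}) = {0,1,2,4}
'd' @ 1: {}  — dead — no transitions
rest 'ddae' ignored (set empty)
end set {} — state 7 not in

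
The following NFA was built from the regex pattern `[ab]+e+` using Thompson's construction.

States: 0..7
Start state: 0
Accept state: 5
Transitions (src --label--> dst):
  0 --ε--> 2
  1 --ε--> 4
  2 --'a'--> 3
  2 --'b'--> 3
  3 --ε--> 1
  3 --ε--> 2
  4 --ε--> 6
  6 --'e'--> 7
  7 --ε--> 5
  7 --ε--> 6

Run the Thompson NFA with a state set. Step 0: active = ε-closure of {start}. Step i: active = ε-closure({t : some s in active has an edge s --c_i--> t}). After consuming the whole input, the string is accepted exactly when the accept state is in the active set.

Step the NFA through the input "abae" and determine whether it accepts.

Answer: ACCEPT

Steps:
initial (ε-close {0}): {0,2}
'a' @ 1: {1,2,3,4,6}
'b' @ 2: {1,2,3,4,6}
'a' @ 3: {1,2,3,4,6}
'e' @ 4: {5,6,7}  (accept∈set)
final: {5,6,7}; accept 5 in set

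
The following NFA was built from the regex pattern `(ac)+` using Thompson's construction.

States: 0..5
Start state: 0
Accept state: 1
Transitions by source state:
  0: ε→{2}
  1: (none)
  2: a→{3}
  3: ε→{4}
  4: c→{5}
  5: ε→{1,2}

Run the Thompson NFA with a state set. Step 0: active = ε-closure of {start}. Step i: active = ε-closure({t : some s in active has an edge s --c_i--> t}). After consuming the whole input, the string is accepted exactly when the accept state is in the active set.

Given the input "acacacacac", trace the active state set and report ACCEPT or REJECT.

Answer: ACCEPT

Trace:
start: ε-closure({0}) = {0,2}
'a' @ 1: {3,4}
'c' @ 2: {1,2,5}  [accepting]
'a' @ 3: {3,4}
'c' @ 4: {1,2,5}  [accepting]
'a' @ 5: {3,4}
'c' @ 6: {1,2,5}  [accepting]
'a' @ 7: {3,4}
'c' @ 8: {1,2,5}  [accepting]
'a' @ 9: {3,4}
'c' @ 10: {1,2,5}  [accepting]
after full input: {1,2,5}  (accept=1 in)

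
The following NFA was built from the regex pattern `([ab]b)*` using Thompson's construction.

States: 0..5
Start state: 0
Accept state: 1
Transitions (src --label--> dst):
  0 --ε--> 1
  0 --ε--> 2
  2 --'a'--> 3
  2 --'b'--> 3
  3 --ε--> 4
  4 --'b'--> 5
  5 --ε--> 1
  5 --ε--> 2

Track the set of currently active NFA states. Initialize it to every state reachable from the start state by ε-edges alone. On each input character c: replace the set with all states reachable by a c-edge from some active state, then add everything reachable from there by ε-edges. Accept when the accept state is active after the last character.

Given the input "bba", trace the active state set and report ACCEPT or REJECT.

S₀ = ε-closure({0}) = {0,1,2}
'b' @ 1: {3,4}
'b' @ 2: {1,2,5}  [accepting]
'a' @ 3: {3,4}
after full input: {3,4}  (accept=1 not in)

Answer: REJECT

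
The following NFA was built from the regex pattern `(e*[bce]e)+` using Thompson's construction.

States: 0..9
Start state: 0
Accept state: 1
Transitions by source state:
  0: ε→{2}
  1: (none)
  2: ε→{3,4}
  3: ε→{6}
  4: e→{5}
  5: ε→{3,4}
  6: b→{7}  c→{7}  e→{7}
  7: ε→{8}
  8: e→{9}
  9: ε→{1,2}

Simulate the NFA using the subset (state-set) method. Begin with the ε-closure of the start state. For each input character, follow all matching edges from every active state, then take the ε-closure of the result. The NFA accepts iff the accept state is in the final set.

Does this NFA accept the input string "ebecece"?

S₀ = ε-closure({0}) = {0,2,3,4,6}
'e' @ 1: {3,4,5,6,7,8}
'b' @ 2: {7,8}
'e' @ 3: {1,2,3,4,6,9}  ✓accept
'c' @ 4: {7,8}
'e' @ 5: {1,2,3,4,6,9}  ✓accept
'c' @ 6: {7,8}
'e' @ 7: {1,2,3,4,6,9}  ✓accept
end set {1,2,3,4,6,9} — state 1 in

Answer: ACCEPT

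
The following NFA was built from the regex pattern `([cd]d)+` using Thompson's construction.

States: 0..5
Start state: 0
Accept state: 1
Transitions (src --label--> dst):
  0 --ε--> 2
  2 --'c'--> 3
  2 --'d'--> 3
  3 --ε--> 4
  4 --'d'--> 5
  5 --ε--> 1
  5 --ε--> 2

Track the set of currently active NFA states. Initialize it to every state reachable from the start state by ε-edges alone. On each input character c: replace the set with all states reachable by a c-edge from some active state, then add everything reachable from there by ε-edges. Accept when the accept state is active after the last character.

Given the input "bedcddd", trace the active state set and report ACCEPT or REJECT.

initial (ε-close {0}): {0,2}
'b' @ 1: {}  — state set empty
rest 'edcddd' ignored (set empty)
end set {} — state 1 not in

Answer: REJECT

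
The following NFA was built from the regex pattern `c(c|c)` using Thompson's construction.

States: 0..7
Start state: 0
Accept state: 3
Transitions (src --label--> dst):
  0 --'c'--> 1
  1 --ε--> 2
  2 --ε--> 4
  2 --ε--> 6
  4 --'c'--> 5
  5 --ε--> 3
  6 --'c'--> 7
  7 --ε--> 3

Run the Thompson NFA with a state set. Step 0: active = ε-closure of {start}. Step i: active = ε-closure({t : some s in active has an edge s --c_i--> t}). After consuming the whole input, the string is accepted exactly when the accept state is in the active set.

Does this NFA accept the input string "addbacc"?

S₀ = ε-closure({0}) = {0}
'a' @ 1: {}  — no active states
rest 'ddbacc' ignored (set empty)
end set {} — state 3 not in

Answer: REJECT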